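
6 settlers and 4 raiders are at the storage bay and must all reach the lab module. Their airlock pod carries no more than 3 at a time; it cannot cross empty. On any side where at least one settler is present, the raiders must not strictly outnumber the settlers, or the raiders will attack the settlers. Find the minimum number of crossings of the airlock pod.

9

Counting alone: each trip to the lab module takes at most 3 across and each return brings at least 1 back, so after t trips out (and t−1 returns) at most 3t − (t−1) of the 10 are across; that first reaches 10 at t = 5, so at least 9 crossings are needed.
The plan below uses exactly 9 crossings, so it is optimal:
1. 2 raiders → the lab module.  (the storage bay: 6S 2R; the lab module: 0S 2R)
2. 1 raider ← the storage bay.  (the storage bay: 6S 3R; the lab module: 0S 1R)
3. 3 raiders → the lab module.  (the storage bay: 6S 0R; the lab module: 0S 4R)
4. 1 raider ← the storage bay.  (the storage bay: 6S 1R; the lab module: 0S 3R)
5. 3 settlers → the lab module.  (the storage bay: 3S 1R; the lab module: 3S 3R)
6. 1 raider ← the storage bay.  (the storage bay: 3S 2R; the lab module: 3S 2R)
7. 1 settler and 2 raiders → the lab module.  (the storage bay: 2S 0R; the lab module: 4S 4R)
8. 1 raider ← the storage bay.  (the storage bay: 2S 1R; the lab module: 4S 3R)
9. 2 settlers and 1 raider → the lab module.  (the storage bay: 0S 0R; the lab module: 6S 4R)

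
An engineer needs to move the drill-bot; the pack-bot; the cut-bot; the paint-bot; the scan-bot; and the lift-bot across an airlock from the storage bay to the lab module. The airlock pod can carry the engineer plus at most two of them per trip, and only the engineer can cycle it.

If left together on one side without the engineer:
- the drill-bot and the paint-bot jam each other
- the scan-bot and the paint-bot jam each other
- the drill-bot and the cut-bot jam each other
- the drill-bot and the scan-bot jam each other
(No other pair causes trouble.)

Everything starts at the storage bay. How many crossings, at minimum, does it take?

Counting alone: the engineer can take at most 2 across per trip to the lab module, so moving all 6 needs at least 3 loaded trips out, with a return between consecutive ones — at least 5 crossings.
The safety rule pushes this higher. Following every safe sequence of crossings, the most of the 6 that can be at the lab module as the airlock pod arrives there on crossings 5, 7 is 4, 5 respectively — never all 6.
So no plan with fewer than 9 crossings exists, and this one achieves 9:
1. Engineer goes to the lab module with the drill-bot and the paint-bot.  [the storage bay: the cut-bot, the lift-bot, the pack-bot, the scan-bot | the lab module: the drill-bot, the paint-bot]
2. Engineer goes back to the storage bay with the drill-bot.  [the storage bay: the cut-bot, the drill-bot, the lift-bot, the pack-bot, the scan-bot | the lab module: the paint-bot]
3. Engineer goes to the lab module with the drill-bot and the pack-bot.  [the storage bay: the cut-bot, the lift-bot, the scan-bot | the lab module: the drill-bot, the pack-bot, the paint-bot]
4. Engineer goes back to the storage bay with the drill-bot.  [the storage bay: the cut-bot, the drill-bot, the lift-bot, the scan-bot | the lab module: the pack-bot, the paint-bot]
5. Engineer goes to the lab module with the cut-bot and the drill-bot.  [the storage bay: the lift-bot, the scan-bot | the lab module: the cut-bot, the drill-bot, the pack-bot, the paint-bot]
6. Engineer goes back to the storage bay with the drill-bot.  [the storage bay: the drill-bot, the lift-bot, the scan-bot | the lab module: the cut-bot, the pack-bot, the paint-bot]
7. Engineer goes to the lab module with the drill-bot and the lift-bot.  [the storage bay: the scan-bot | the lab module: the cut-bot, the drill-bot, the lift-bot, the pack-bot, the paint-bot]
8. Engineer goes back to the storage bay with the drill-bot.  [the storage bay: the drill-bot, the scan-bot | the lab module: the cut-bot, the lift-bot, the pack-bot, the paint-bot]
9. Engineer goes to the lab module with the drill-bot and the scan-bot.  [the storage bay: — | the lab module: the cut-bot, the drill-bot, the lift-bot, the pack-bot, the paint-bot, the scan-bot]

9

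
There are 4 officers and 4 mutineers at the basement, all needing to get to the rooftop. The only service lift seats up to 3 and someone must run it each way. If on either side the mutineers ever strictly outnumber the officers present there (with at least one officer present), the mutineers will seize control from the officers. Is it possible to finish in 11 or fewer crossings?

Yes — this plan uses 9 crossings (≤ 11):
1. 2 mutineers → the rooftop.  (the basement: 4O 2M; the rooftop: 0O 2M)
2. 1 mutineer ← the basement.  (the basement: 4O 3M; the rooftop: 0O 1M)
3. 3 mutineers → the rooftop.  (the basement: 4O 0M; the rooftop: 0O 4M)
4. 1 mutineer ← the basement.  (the basement: 4O 1M; the rooftop: 0O 3M)
5. 3 officers → the rooftop.  (the basement: 1O 1M; the rooftop: 3O 3M)
6. 1 officer and 1 mutineer ← the basement.  (the basement: 2O 2M; the rooftop: 2O 2M)
7. 2 officers → the rooftop.  (the basement: 0O 2M; the rooftop: 4O 2M)
8. 1 mutineer ← the basement.  (the basement: 0O 3M; the rooftop: 4O 1M)
9. 3 mutineers → the rooftop.  (the basement: 0O 0M; the rooftop: 4O 4M)

Yes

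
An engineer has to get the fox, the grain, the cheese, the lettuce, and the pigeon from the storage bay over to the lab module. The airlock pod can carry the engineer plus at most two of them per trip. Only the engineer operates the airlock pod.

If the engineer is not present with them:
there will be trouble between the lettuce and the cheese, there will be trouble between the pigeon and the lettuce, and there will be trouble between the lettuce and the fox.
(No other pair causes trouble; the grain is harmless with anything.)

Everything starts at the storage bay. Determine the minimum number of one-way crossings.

5

Counting alone: the engineer can take at most 2 across per trip to the lab module, so moving all 5 needs at least 3 loaded trips out, with a return between consecutive ones — at least 5 crossings.
The plan below uses exactly 5 crossings, so it is optimal:
1. Engineer goes to the lab module with the fox and the lettuce.
2. Engineer goes back to the storage bay with the lettuce.
3. Engineer goes to the lab module with the cheese and the pigeon.
4. Engineer goes back to the storage bay alone.
5. Engineer goes to the lab module with the grain and the lettuce.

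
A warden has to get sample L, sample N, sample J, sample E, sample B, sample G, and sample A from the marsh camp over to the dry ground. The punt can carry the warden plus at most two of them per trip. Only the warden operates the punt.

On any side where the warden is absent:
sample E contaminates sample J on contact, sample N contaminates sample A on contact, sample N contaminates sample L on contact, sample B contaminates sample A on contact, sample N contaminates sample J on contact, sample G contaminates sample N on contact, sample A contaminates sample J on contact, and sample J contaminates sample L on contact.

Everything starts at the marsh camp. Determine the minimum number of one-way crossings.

impossible

Whatever the first load, the items left behind include a forbidden pair without the warden. No opening move is safe, so no plan exists.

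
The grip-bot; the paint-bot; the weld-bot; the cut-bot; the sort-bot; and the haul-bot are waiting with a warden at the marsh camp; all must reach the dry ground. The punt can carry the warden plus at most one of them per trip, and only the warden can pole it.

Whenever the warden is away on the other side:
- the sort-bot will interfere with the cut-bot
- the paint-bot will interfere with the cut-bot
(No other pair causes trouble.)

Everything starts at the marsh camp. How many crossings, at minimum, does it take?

13

Counting alone: the warden can take at most 1 across per trip to the dry ground, so moving all 6 needs at least 6 loaded trips out, with a return between consecutive ones — at least 11 crossings.
The safety rule pushes this higher. Following every safe sequence of crossings, the most of the 6 that can be at the dry ground as the punt arrives there on crossing 11 is 5 — never all 6.
So no plan with fewer than 13 crossings exists, and this one achieves 13:
1. Warden goes to the dry ground with the cut-bot.  [the marsh camp: the grip-bot, the haul-bot, the paint-bot, the sort-bot, the weld-bot | the dry ground: the cut-bot]
2. Warden goes back to the marsh camp alone.  [the marsh camp: the grip-bot, the haul-bot, the paint-bot, the sort-bot, the weld-bot | the dry ground: the cut-bot]
3. Warden goes to the dry ground with the grip-bot.  [the marsh camp: the haul-bot, the paint-bot, the sort-bot, the weld-bot | the dry ground: the cut-bot, the grip-bot]
4. Warden goes back to the marsh camp alone.  [the marsh camp: the haul-bot, the paint-bot, the sort-bot, the weld-bot | the dry ground: the cut-bot, the grip-bot]
5. Warden goes to the dry ground with the paint-bot.  [the marsh camp: the haul-bot, the sort-bot, the weld-bot | the dry ground: the cut-bot, the grip-bot, the paint-bot]
6. Warden goes back to the marsh camp with the cut-bot.  [the marsh camp: the cut-bot, the haul-bot, the sort-bot, the weld-bot | the dry ground: the grip-bot, the paint-bot]
7. Warden goes to the dry ground with the sort-bot.  [the marsh camp: the cut-bot, the haul-bot, the weld-bot | the dry ground: the grip-bot, the paint-bot, the sort-bot]
8. Warden goes back to the marsh camp alone.  [the marsh camp: the cut-bot, the haul-bot, the weld-bot | the dry ground: the grip-bot, the paint-bot, the sort-bot]
9. Warden goes to the dry ground with the weld-bot.  [the marsh camp: the cut-bot, the haul-bot | the dry ground: the grip-bot, the paint-bot, the sort-bot, the weld-bot]
10. Warden goes back to the marsh camp alone.  [the marsh camp: the cut-bot, the haul-bot | the dry ground: the grip-bot, the paint-bot, the sort-bot, the weld-bot]
11. Warden goes to the dry ground with the haul-bot.  [the marsh camp: the cut-bot | the dry ground: the grip-bot, the haul-bot, the paint-bot, the sort-bot, the weld-bot]
12. Warden goes back to the marsh camp alone.  [the marsh camp: the cut-bot | the dry ground: the grip-bot, the haul-bot, the paint-bot, the sort-bot, the weld-bot]
13. Warden goes to the dry ground with the cut-bot.  [the marsh camp: — | the dry ground: the cut-bot, the grip-bot, the haul-bot, the paint-bot, the sort-bot, the weld-bot]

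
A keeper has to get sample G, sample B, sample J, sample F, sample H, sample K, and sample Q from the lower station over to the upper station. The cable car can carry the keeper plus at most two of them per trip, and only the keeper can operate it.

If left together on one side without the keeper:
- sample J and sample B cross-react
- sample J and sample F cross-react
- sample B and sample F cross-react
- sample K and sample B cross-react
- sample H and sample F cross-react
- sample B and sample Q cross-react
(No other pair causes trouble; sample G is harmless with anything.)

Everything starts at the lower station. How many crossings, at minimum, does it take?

Counting alone: the keeper can take at most 2 across per trip to the upper station, so moving all 7 needs at least 4 loaded trips out, with a return between consecutive ones — at least 7 crossings.
The safety rule pushes this higher. Following every safe sequence of crossings, the most of the 7 that can be at the upper station as the cable car arrives there on crossings 7, 9 is 5, 6 respectively — never all 7.
So no plan with fewer than 11 crossings exists, and this one achieves 11:
1. Keeper goes to the upper station with sample B and sample F.
2. Keeper goes back to the lower station with sample B.
3. Keeper goes to the upper station with sample B and sample G.
4. Keeper goes back to the lower station with sample B.
5. Keeper goes to the upper station with sample B and sample H.
6. Keeper goes back to the lower station with sample F.
7. Keeper goes to the upper station with sample J and sample K.
8. Keeper goes back to the lower station with sample B.
9. Keeper goes to the upper station with sample B and sample Q.
10. Keeper goes back to the lower station with sample B.
11. Keeper goes to the upper station with sample B and sample F.

11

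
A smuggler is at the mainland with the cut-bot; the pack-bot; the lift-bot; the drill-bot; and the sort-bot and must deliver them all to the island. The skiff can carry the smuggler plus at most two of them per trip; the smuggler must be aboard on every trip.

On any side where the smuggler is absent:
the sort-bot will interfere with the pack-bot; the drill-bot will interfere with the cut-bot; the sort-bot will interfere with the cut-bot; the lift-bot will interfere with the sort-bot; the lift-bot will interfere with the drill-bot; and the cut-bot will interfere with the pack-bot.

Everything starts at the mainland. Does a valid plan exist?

Whatever the first load, the items left behind include a forbidden pair without the smuggler. No opening move is safe, so no plan exists.

No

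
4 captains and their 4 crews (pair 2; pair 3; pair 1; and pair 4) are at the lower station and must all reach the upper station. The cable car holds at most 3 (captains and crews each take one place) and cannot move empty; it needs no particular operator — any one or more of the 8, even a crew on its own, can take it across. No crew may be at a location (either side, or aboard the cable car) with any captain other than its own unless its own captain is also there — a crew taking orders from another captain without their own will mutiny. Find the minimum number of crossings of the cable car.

Counting alone: each trip to the upper station takes at most 3 across and each return brings at least 1 back, so after t trips out (and t−1 returns) at most 3t − (t−1) of the 8 are across; that first reaches 8 at t = 4, so at least 7 crossings are needed.
The safety rule pushes this higher. Following every safe sequence of crossings, the most of the 8 that can be at the upper station as the cable car arrives there on crossing 7 is 7 — never all 8.
So no plan with fewer than 9 crossings exists, and this one achieves 9:
1. captain 2 and crew 2 cross → the upper station.
2. captain 2 crosses ← the lower station.
3. captain 2, captain 3, and crew 3 cross → the upper station.
4. captain 2 and crew 2 cross ← the lower station.
5. captain 1, captain 2, and captain 4 cross → the upper station.
6. crew 3 crosses ← the lower station.
7. crew 2 and crew 3 cross → the upper station.
8. crew 2 crosses ← the lower station.
9. crew 1, crew 2, and crew 4 cross → the upper station.

9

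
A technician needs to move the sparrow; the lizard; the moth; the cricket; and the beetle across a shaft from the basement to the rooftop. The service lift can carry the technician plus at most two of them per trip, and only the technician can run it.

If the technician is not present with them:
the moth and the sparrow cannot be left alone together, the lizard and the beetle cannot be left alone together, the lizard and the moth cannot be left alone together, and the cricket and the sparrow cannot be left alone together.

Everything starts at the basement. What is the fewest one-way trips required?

7

Counting alone: the technician can take at most 2 across per trip to the rooftop, so moving all 5 needs at least 3 loaded trips out, with a return between consecutive ones — at least 5 crossings.
The safety rule pushes this higher. Following every safe sequence of crossings, the most of the 5 that can be at the rooftop as the service lift arrives there on crossing 5 is 4 — never all 5.
So no plan with fewer than 7 crossings exists, and this one achieves 7:
1. Technician goes to the rooftop with the lizard and the sparrow.  [the basement: the beetle, the cricket, the moth | the rooftop: the lizard, the sparrow]
2. Technician goes back to the basement alone.  [the basement: the beetle, the cricket, the moth | the rooftop: the lizard, the sparrow]
3. Technician goes to the rooftop with the moth.  [the basement: the beetle, the cricket | the rooftop: the lizard, the moth, the sparrow]
4. Technician goes back to the basement with the lizard and the sparrow.  [the basement: the beetle, the cricket, the lizard, the sparrow | the rooftop: the moth]
5. Technician goes to the rooftop with the beetle and the cricket.  [the basement: the lizard, the sparrow | the rooftop: the beetle, the cricket, the moth]
6. Technician goes back to the basement alone.  [the basement: the lizard, the sparrow | the rooftop: the beetle, the cricket, the moth]
7. Technician goes to the rooftop with the lizard and the sparrow.  [the basement: — | the rooftop: the beetle, the cricket, the lizard, the moth, the sparrow]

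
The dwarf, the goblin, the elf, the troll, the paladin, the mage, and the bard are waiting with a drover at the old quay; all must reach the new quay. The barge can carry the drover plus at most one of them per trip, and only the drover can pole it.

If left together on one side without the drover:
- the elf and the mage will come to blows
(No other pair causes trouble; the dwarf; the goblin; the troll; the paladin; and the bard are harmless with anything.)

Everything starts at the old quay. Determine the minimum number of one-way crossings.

Counting alone: the drover can take at most 1 across per trip to the new quay, so moving all 7 needs at least 7 loaded trips out, with a return between consecutive ones — at least 13 crossings.
The plan below uses exactly 13 crossings, so it is optimal:
1. Drover goes to the new quay with the elf.
2. Drover goes back to the old quay alone.
3. Drover goes to the new quay with the dwarf.
4. Drover goes back to the old quay alone.
5. Drover goes to the new quay with the goblin.
6. Drover goes back to the old quay alone.
7. Drover goes to the new quay with the troll.
8. Drover goes back to the old quay alone.
9. Drover goes to the new quay with the paladin.
10. Drover goes back to the old quay alone.
11. Drover goes to the new quay with the bard.
12. Drover goes back to the old quay alone.
13. Drover goes to the new quay with the mage.

13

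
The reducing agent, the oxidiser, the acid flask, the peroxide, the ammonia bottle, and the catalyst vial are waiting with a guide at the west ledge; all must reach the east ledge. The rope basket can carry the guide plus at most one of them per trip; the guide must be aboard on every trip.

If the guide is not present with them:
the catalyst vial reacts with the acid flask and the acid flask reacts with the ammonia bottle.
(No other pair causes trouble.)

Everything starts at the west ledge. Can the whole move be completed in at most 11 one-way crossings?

Counting alone: the guide can take at most 1 across per trip to the east ledge, so moving all 6 needs at least 6 loaded trips out, with a return between consecutive ones — at least 11 crossings.
The safety rule pushes this higher. Following every safe sequence of crossings, the most of the 6 that can be at the east ledge as the rope basket arrives there on crossing 11 is 5 — never all 6.
So the move cannot be finished within 11 crossings. (The shortest complete plan takes 13:)
1. Guide goes to the east ledge with the acid flask.  [the west ledge: the ammonia bottle, the catalyst vial, the oxidiser, the peroxide, the reducing agent | the east ledge: the acid flask]
2. Guide goes back to the west ledge alone.  [the west ledge: the ammonia bottle, the catalyst vial, the oxidiser, the peroxide, the reducing agent | the east ledge: the acid flask]
3. Guide goes to the east ledge with the reducing agent.  [the west ledge: the ammonia bottle, the catalyst vial, the oxidiser, the peroxide | the east ledge: the acid flask, the reducing agent]
4. Guide goes back to the west ledge alone.  [the west ledge: the ammonia bottle, the catalyst vial, the oxidiser, the peroxide | the east ledge: the acid flask, the reducing agent]
5. Guide goes to the east ledge with the oxidiser.  [the west ledge: the ammonia bottle, the catalyst vial, the peroxide | the east ledge: the acid flask, the oxidiser, the reducing agent]
6. Guide goes back to the west ledge alone.  [the west ledge: the ammonia bottle, the catalyst vial, the peroxide | the east ledge: the acid flask, the oxidiser, the reducing agent]
7. Guide goes to the east ledge with the peroxide.  [the west ledge: the ammonia bottle, the catalyst vial | the east ledge: the acid flask, the oxidiser, the peroxide, the reducing agent]
8. Guide goes back to the west ledge alone.  [the west ledge: the ammonia bottle, the catalyst vial | the east ledge: the acid flask, the oxidiser, the peroxide, the reducing agent]
9. Guide goes to the east ledge with the ammonia bottle.  [the west ledge: the catalyst vial | the east ledge: the acid flask, the ammonia bottle, the oxidiser, the peroxide, the reducing agent]
10. Guide goes back to the west ledge with the acid flask.  [the west ledge: the acid flask, the catalyst vial | the east ledge: the ammonia bottle, the oxidiser, the peroxide, the reducing agent]
11. Guide goes to the east ledge with the catalyst vial.  [the west ledge: the acid flask | the east ledge: the ammonia bottle, the catalyst vial, the oxidiser, the peroxide, the reducing agent]
12. Guide goes back to the west ledge alone.  [the west ledge: the acid flask | the east ledge: the ammonia bottle, the catalyst vial, the oxidiser, the peroxide, the reducing agent]
13. Guide goes to the east ledge with the acid flask.  [the west ledge: — | the east ledge: the acid flask, the ammonia bottle, the catalyst vial, the oxidiser, the peroxide, the reducing agent]

No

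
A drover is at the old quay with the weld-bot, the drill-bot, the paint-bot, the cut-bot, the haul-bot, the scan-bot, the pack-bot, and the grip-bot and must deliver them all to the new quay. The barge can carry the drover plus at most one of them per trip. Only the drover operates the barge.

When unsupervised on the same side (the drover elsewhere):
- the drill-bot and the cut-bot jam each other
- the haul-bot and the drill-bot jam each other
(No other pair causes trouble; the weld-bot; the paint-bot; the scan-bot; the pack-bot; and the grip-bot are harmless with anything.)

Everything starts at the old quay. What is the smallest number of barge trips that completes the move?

17

Counting alone: the drover can take at most 1 across per trip to the new quay, so moving all 8 needs at least 8 loaded trips out, with a return between consecutive ones — at least 15 crossings.
The safety rule pushes this higher. Following every safe sequence of crossings, the most of the 8 that can be at the new quay as the barge arrives there on crossing 15 is 7 — never all 8.
So no plan with fewer than 17 crossings exists, and this one achieves 17:
1. Drover goes to the new quay with the drill-bot.  [the old quay: the cut-bot, the grip-bot, the haul-bot, the pack-bot, the paint-bot, the scan-bot, the weld-bot | the new quay: the drill-bot]
2. Drover goes back to the old quay alone.  [the old quay: the cut-bot, the grip-bot, the haul-bot, the pack-bot, the paint-bot, the scan-bot, the weld-bot | the new quay: the drill-bot]
3. Drover goes to the new quay with the weld-bot.  [the old quay: the cut-bot, the grip-bot, the haul-bot, the pack-bot, the paint-bot, the scan-bot | the new quay: the drill-bot, the weld-bot]
4. Drover goes back to the old quay alone.  [the old quay: the cut-bot, the grip-bot, the haul-bot, the pack-bot, the paint-bot, the scan-bot | the new quay: the drill-bot, the weld-bot]
5. Drover goes to the new quay with the paint-bot.  [the old quay: the cut-bot, the grip-bot, the haul-bot, the pack-bot, the scan-bot | the new quay: the drill-bot, the paint-bot, the weld-bot]
6. Drover goes back to the old quay alone.  [the old quay: the cut-bot, the grip-bot, the haul-bot, the pack-bot, the scan-bot | the new quay: the drill-bot, the paint-bot, the weld-bot]
7. Drover goes to the new quay with the cut-bot.  [the old quay: the grip-bot, the haul-bot, the pack-bot, the scan-bot | the new quay: the cut-bot, the drill-bot, the paint-bot, the weld-bot]
8. Drover goes back to the old quay with the drill-bot.  [the old quay: the drill-bot, the grip-bot, the haul-bot, the pack-bot, the scan-bot | the new quay: the cut-bot, the paint-bot, the weld-bot]
9. Drover goes to the new quay with the haul-bot.  [the old quay: the drill-bot, the grip-bot, the pack-bot, the scan-bot | the new quay: the cut-bot, the haul-bot, the paint-bot, the weld-bot]
10. Drover goes back to the old quay alone.  [the old quay: the drill-bot, the grip-bot, the pack-bot, the scan-bot | the new quay: the cut-bot, the haul-bot, the paint-bot, the weld-bot]
11. Drover goes to the new quay with the scan-bot.  [the old quay: the drill-bot, the grip-bot, the pack-bot | the new quay: the cut-bot, the haul-bot, the paint-bot, the scan-bot, the weld-bot]
12. Drover goes back to the old quay alone.  [the old quay: the drill-bot, the grip-bot, the pack-bot | the new quay: the cut-bot, the haul-bot, the paint-bot, the scan-bot, the weld-bot]
13. Drover goes to the new quay with the pack-bot.  [the old quay: the drill-bot, the grip-bot | the new quay: the cut-bot, the haul-bot, the pack-bot, the paint-bot, the scan-bot, the weld-bot]
14. Drover goes back to the old quay alone.  [the old quay: the drill-bot, the grip-bot | the new quay: the cut-bot, the haul-bot, the pack-bot, the paint-bot, the scan-bot, the weld-bot]
15. Drover goes to the new quay with the grip-bot.  [the old quay: the drill-bot | the new quay: the cut-bot, the grip-bot, the haul-bot, the pack-bot, the paint-bot, the scan-bot, the weld-bot]
16. Drover goes back to the old quay alone.  [the old quay: the drill-bot | the new quay: the cut-bot, the grip-bot, the haul-bot, the pack-bot, the paint-bot, the scan-bot, the weld-bot]
17. Drover goes to the new quay with the drill-bot.  [the old quay: — | the new quay: the cut-bot, the drill-bot, the grip-bot, the haul-bot, the pack-bot, the paint-bot, the scan-bot, the weld-bot]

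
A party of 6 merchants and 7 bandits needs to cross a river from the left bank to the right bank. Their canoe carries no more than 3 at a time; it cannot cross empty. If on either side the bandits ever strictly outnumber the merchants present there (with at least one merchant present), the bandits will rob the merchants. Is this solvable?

No

The bandits already outnumber the merchants at the left bank before anyone moves, so the starting position itself is disallowed.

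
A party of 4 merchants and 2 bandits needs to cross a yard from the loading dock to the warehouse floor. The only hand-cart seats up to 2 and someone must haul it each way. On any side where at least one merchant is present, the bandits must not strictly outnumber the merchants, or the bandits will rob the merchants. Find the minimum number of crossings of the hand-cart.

9

Counting alone: each trip to the warehouse floor takes at most 2 across and each return brings at least 1 back, so after t trips out (and t−1 returns) at most 2t − (t−1) of the 6 are across; that first reaches 6 at t = 5, so at least 9 crossings are needed.
The plan below uses exactly 9 crossings, so it is optimal:
1. 2 bandits → the warehouse floor.  (the loading dock: 4M 0B; the warehouse floor: 0M 2B)
2. 1 bandit ← the loading dock.  (the loading dock: 4M 1B; the warehouse floor: 0M 1B)
3. 2 merchants → the warehouse floor.  (the loading dock: 2M 1B; the warehouse floor: 2M 1B)
4. 1 bandit ← the loading dock.  (the loading dock: 2M 2B; the warehouse floor: 2M 0B)
5. 2 bandits → the warehouse floor.  (the loading dock: 2M 0B; the warehouse floor: 2M 2B)
6. 1 bandit ← the loading dock.  (the loading dock: 2M 1B; the warehouse floor: 2M 1B)
7. 1 merchant and 1 bandit → the warehouse floor.  (the loading dock: 1M 0B; the warehouse floor: 3M 2B)
8. 1 bandit ← the loading dock.  (the loading dock: 1M 1B; the warehouse floor: 3M 1B)
9. 1 merchant and 1 bandit → the warehouse floor.  (the loading dock: 0M 0B; the warehouse floor: 4M 2B)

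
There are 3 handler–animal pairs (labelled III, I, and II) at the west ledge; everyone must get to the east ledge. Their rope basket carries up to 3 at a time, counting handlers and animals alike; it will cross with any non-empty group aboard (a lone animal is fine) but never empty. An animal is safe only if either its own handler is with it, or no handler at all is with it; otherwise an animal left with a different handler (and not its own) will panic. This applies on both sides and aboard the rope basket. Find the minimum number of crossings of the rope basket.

5

Counting alone: each trip to the east ledge takes at most 3 across and each return brings at least 1 back, so after t trips out (and t−1 returns) at most 3t − (t−1) of the 6 are across; that first reaches 6 at t = 3, so at least 5 crossings are needed.
The plan below uses exactly 5 crossings, so it is optimal:
1. animal III and handler III cross → the east ledge.
2. handler III crosses ← the west ledge.
3. handler I, handler II, and handler III cross → the east ledge.
4. animal III crosses ← the west ledge.
5. animal I, animal II, and animal III cross → the east ledge.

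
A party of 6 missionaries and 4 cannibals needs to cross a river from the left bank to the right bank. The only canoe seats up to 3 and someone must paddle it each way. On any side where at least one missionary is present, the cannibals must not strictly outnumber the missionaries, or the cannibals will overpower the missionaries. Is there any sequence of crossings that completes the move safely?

1. 2 cannibals → the right bank.  (the left bank: 6M 2C; the right bank: 0M 2C)
2. 1 cannibal ← the left bank.  (the left bank: 6M 3C; the right bank: 0M 1C)
3. 3 cannibals → the right bank.  (the left bank: 6M 0C; the right bank: 0M 4C)
4. 1 cannibal ← the left bank.  (the left bank: 6M 1C; the right bank: 0M 3C)
5. 3 missionaries → the right bank.  (the left bank: 3M 1C; the right bank: 3M 3C)
6. 1 cannibal ← the left bank.  (the left bank: 3M 2C; the right bank: 3M 2C)
7. 1 missionary and 2 cannibals → the right bank.  (the left bank: 2M 0C; the right bank: 4M 4C)
8. 1 cannibal ← the left bank.  (the left bank: 2M 1C; the right bank: 4M 3C)
9. 2 missionaries and 1 cannibal → the right bank.  (the left bank: 0M 0C; the right bank: 6M 4C)

Yes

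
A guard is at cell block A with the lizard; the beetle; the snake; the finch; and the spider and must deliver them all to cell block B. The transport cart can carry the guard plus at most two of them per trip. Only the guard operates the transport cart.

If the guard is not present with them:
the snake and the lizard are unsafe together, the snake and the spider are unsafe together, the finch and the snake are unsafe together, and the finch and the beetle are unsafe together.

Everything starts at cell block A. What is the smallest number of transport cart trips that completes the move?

Counting alone: the guard can take at most 2 across per trip to cell block B, so moving all 5 needs at least 3 loaded trips out, with a return between consecutive ones — at least 5 crossings.
The plan below uses exactly 5 crossings, so it is optimal:
1. Guard goes to cell block B with the beetle and the snake.  [cell block A: the finch, the lizard, the spider | cell block B: the beetle, the snake]
2. Guard goes back to cell block A alone.  [cell block A: the finch, the lizard, the spider | cell block B: the beetle, the snake]
3. Guard goes to cell block B with the lizard and the spider.  [cell block A: the finch | cell block B: the beetle, the lizard, the snake, the spider]
4. Guard goes back to cell block A with the snake.  [cell block A: the finch, the snake | cell block B: the beetle, the lizard, the spider]
5. Guard goes to cell block B with the finch and the snake.  [cell block A: — | cell block B: the beetle, the finch, the lizard, the snake, the spider]

5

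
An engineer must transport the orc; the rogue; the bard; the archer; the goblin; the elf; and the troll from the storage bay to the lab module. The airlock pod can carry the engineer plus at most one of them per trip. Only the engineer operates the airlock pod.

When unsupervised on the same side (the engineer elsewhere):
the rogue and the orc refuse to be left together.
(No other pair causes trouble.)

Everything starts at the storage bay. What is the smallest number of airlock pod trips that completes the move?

13

Counting alone: the engineer can take at most 1 across per trip to the lab module, so moving all 7 needs at least 7 loaded trips out, with a return between consecutive ones — at least 13 crossings.
The plan below uses exactly 13 crossings, so it is optimal:
1. Engineer goes to the lab module with the orc.  [the storage bay: the archer, the bard, the elf, the goblin, the rogue, the troll | the lab module: the orc]
2. Engineer goes back to the storage bay alone.  [the storage bay: the archer, the bard, the elf, the goblin, the rogue, the troll | the lab module: the orc]
3. Engineer goes to the lab module with the bard.  [the storage bay: the archer, the elf, the goblin, the rogue, the troll | the lab module: the bard, the orc]
4. Engineer goes back to the storage bay alone.  [the storage bay: the archer, the elf, the goblin, the rogue, the troll | the lab module: the bard, the orc]
5. Engineer goes to the lab module with the archer.  [the storage bay: the elf, the goblin, the rogue, the troll | the lab module: the archer, the bard, the orc]
6. Engineer goes back to the storage bay alone.  [the storage bay: the elf, the goblin, the rogue, the troll | the lab module: the archer, the bard, the orc]
7. Engineer goes to the lab module with the goblin.  [the storage bay: the elf, the rogue, the troll | the lab module: the archer, the bard, the goblin, the orc]
8. Engineer goes back to the storage bay alone.  [the storage bay: the elf, the rogue, the troll | the lab module: the archer, the bard, the goblin, the orc]
9. Engineer goes to the lab module with the elf.  [the storage bay: the rogue, the troll | the lab module: the archer, the bard, the elf, the goblin, the orc]
10. Engineer goes back to the storage bay alone.  [the storage bay: the rogue, the troll | the lab module: the archer, the bard, the elf, the goblin, the orc]
11. Engineer goes to the lab module with the troll.  [the storage bay: the rogue | the lab module: the archer, the bard, the elf, the goblin, the orc, the troll]
12. Engineer goes back to the storage bay alone.  [the storage bay: the rogue | the lab module: the archer, the bard, the elf, the goblin, the orc, the troll]
13. Engineer goes to the lab module with the rogue.  [the storage bay: — | the lab module: the archer, the bard, the elf, the goblin, the orc, the rogue, the troll]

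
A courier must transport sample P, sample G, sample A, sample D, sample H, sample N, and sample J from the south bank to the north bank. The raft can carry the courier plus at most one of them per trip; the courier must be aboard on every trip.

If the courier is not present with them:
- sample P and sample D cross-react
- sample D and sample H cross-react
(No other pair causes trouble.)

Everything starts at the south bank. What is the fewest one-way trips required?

Counting alone: the courier can take at most 1 across per trip to the north bank, so moving all 7 needs at least 7 loaded trips out, with a return between consecutive ones — at least 13 crossings.
The safety rule pushes this higher. Following every safe sequence of crossings, the most of the 7 that can be at the north bank as the raft arrives there on crossing 13 is 6 — never all 7.
So no plan with fewer than 15 crossings exists, and this one achieves 15:
1. Courier goes to the north bank with sample D.  [the south bank: sample A, sample G, sample H, sample J, sample N, sample P | the north bank: sample D]
2. Courier goes back to the south bank alone.  [the south bank: sample A, sample G, sample H, sample J, sample N, sample P | the north bank: sample D]
3. Courier goes to the north bank with sample P.  [the south bank: sample A, sample G, sample H, sample J, sample N | the north bank: sample D, sample P]
4. Courier goes back to the south bank with sample D.  [the south bank: sample A, sample D, sample G, sample H, sample J, sample N | the north bank: sample P]
5. Courier goes to the north bank with sample H.  [the south bank: sample A, sample D, sample G, sample J, sample N | the north bank: sample H, sample P]
6. Courier goes back to the south bank alone.  [the south bank: sample A, sample D, sample G, sample J, sample N | the north bank: sample H, sample P]
7. Courier goes to the north bank with sample G.  [the south bank: sample A, sample D, sample J, sample N | the north bank: sample G, sample H, sample P]
8. Courier goes back to the south bank alone.  [the south bank: sample A, sample D, sample J, sample N | the north bank: sample G, sample H, sample P]
9. Courier goes to the north bank with sample A.  [the south bank: sample D, sample J, sample N | the north bank: sample A, sample G, sample H, sample P]
10. Courier goes back to the south bank alone.  [the south bank: sample D, sample J, sample N | the north bank: sample A, sample G, sample H, sample P]
11. Courier goes to the north bank with sample N.  [the south bank: sample D, sample J | the north bank: sample A, sample G, sample H, sample N, sample P]
12. Courier goes back to the south bank alone.  [the south bank: sample D, sample J | the north bank: sample A, sample G, sample H, sample N, sample P]
13. Courier goes to the north bank with sample J.  [the south bank: sample D | the north bank: sample A, sample G, sample H, sample J, sample N, sample P]
14. Courier goes back to the south bank alone.  [the south bank: sample D | the north bank: sample A, sample G, sample H, sample J, sample N, sample P]
15. Courier goes to the north bank with sample D.  [the south bank: — | the north bank: sample A, sample D, sample G, sample H, sample J, sample N, sample P]

15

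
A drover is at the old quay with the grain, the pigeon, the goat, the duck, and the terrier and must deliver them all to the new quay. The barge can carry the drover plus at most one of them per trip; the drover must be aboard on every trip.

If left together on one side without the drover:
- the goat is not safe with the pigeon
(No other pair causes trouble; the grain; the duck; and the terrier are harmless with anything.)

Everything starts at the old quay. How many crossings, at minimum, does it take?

Counting alone: the drover can take at most 1 across per trip to the new quay, so moving all 5 needs at least 5 loaded trips out, with a return between consecutive ones — at least 9 crossings.
The plan below uses exactly 9 crossings, so it is optimal:
1. Drover goes to the new quay with the pigeon.
2. Drover goes back to the old quay alone.
3. Drover goes to the new quay with the grain.
4. Drover goes back to the old quay alone.
5. Drover goes to the new quay with the duck.
6. Drover goes back to the old quay alone.
7. Drover goes to the new quay with the terrier.
8. Drover goes back to the old quay alone.
9. Drover goes to the new quay with the goat.

9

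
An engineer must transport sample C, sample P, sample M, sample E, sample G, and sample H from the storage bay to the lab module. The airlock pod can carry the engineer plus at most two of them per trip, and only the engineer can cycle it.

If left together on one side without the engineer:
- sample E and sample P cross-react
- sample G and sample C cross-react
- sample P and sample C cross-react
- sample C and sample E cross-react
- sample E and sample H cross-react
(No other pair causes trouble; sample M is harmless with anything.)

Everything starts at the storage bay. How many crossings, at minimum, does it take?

9

Counting alone: the engineer can take at most 2 across per trip to the lab module, so moving all 6 needs at least 3 loaded trips out, with a return between consecutive ones — at least 5 crossings.
The safety rule pushes this higher. Following every safe sequence of crossings, the most of the 6 that can be at the lab module as the airlock pod arrives there on crossings 5, 7 is 4, 5 respectively — never all 6.
So no plan with fewer than 9 crossings exists, and this one achieves 9:
1. Engineer goes to the lab module with sample C and sample E.  [the storage bay: sample G, sample H, sample M, sample P | the lab module: sample C, sample E]
2. Engineer goes back to the storage bay with sample C.  [the storage bay: sample C, sample G, sample H, sample M, sample P | the lab module: sample E]
3. Engineer goes to the lab module with sample C and sample M.  [the storage bay: sample G, sample H, sample P | the lab module: sample C, sample E, sample M]
4. Engineer goes back to the storage bay with sample C.  [the storage bay: sample C, sample G, sample H, sample P | the lab module: sample E, sample M]
5. Engineer goes to the lab module with sample C and sample G.  [the storage bay: sample H, sample P | the lab module: sample C, sample E, sample G, sample M]
6. Engineer goes back to the storage bay with sample C.  [the storage bay: sample C, sample H, sample P | the lab module: sample E, sample G, sample M]
7. Engineer goes to the lab module with sample H and sample P.  [the storage bay: sample C | the lab module: sample E, sample G, sample H, sample M, sample P]
8. Engineer goes back to the storage bay with sample E.  [the storage bay: sample C, sample E | the lab module: sample G, sample H, sample M, sample P]
9. Engineer goes to the lab module with sample C and sample E.  [the storage bay: — | the lab module: sample C, sample E, sample G, sample H, sample M, sample P]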